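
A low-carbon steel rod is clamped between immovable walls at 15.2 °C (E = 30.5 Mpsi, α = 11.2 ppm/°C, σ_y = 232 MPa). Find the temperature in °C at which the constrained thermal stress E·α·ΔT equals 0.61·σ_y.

75.3 °C

E = 30.5 Mpsi = 210.3 GPa.
E·α·ΔT = 141.5 MPa ⇒ ΔT = 141.5 / (210.3×10³ × 11.2×10⁻⁶) = 60.09 K.
T = 15.2 + 60.09 = 75.29 °C.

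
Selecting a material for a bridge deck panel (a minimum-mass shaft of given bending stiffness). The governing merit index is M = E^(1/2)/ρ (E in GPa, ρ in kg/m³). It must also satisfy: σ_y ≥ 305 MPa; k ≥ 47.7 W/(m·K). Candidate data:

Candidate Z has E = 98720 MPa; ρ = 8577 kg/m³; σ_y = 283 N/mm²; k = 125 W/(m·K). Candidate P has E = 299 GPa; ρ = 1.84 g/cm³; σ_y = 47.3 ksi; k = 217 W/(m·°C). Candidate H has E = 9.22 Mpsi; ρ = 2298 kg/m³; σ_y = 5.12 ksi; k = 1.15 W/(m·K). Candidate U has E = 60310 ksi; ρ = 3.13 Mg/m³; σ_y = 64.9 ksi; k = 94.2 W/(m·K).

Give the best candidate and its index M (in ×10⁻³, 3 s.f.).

Screen on constraints: σ_y ≥ 305 MPa; k ≥ 47.7 W/(m·K). Survivors: candidate P, candidate U.
After converting to SI:
  candidate P: E = 299.0 GPa, ρ = 1840 kg/m³
  candidate U: E = 415.8 GPa, ρ = 3130 kg/m³
  candidate P: M = 9.40×10⁻³
  candidate U: M = 6.51×10⁻³
Candidate P has the largest M.

candidate P, M = 9.40×10⁻³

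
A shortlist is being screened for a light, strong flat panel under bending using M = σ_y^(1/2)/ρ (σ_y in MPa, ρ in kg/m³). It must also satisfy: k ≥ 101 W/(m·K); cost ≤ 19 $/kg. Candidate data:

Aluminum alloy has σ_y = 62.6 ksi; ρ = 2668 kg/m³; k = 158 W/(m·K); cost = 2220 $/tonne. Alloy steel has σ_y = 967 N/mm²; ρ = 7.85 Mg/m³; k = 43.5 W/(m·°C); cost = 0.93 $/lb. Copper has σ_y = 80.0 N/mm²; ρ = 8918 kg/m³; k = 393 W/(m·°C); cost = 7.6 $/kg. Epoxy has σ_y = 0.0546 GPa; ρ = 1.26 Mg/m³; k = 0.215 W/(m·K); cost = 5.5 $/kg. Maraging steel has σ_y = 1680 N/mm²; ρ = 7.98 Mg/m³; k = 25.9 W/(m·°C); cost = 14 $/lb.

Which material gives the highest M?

Screen on constraints: k ≥ 101 W/(m·K); cost ≤ 19 $/kg. Survivors: aluminum alloy, copper.
Putting every candidate on a common basis:
  aluminum alloy: σ_y = 431.6 MPa, ρ = 2668 kg/m³
  copper: σ_y = 80.00 MPa, ρ = 8918 kg/m³
  aluminum alloy: M = 7.79×10⁻³
  copper: M = 1.00×10⁻³
Highest index: aluminum alloy.

aluminum alloy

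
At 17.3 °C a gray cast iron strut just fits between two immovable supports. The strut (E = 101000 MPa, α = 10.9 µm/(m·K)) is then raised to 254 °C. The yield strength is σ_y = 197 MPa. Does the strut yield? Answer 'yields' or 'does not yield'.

E = 101000 MPa = 101.0 GPa.
ΔT = 236.7 K. Constrained thermal stress σ = E·α·ΔT = 101.0×10³ MPa × 10.9×10⁻⁶ × 236.7 = 261 MPa (compressive).
Compare to σ_y = 197 MPa: σ ≥ σ_y, so it yields.

yields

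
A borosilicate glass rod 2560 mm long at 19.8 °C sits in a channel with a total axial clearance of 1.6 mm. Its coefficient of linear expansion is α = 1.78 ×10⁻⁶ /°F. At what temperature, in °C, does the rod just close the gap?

α = 1.78×10⁻⁶/°F × 9/5 = 3.20×10⁻⁶/K.
α·L₀·ΔT = 1.6 mm ⇒ ΔT = 1.6 / (3.20×10⁻⁶ × 2560.0) = 195.1 K.
T = 19.8 + 195.1 = 214.9 °C.

215 °C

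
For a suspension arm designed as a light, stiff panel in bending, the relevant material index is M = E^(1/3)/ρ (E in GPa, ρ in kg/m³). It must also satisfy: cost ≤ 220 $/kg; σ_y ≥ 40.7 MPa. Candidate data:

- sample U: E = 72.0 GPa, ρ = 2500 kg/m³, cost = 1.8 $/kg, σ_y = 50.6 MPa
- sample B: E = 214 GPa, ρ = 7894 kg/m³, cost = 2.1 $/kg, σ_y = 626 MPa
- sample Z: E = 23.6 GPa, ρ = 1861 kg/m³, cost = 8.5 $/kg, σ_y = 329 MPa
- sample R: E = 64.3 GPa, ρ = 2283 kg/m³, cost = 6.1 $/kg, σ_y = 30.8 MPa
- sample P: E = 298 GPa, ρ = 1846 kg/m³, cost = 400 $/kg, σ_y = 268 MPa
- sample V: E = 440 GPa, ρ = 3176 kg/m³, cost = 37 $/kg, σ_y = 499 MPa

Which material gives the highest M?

sample V

Screen on constraints: cost ≤ 220 $/kg; σ_y ≥ 40.7 MPa. Survivors: sample U, sample B, sample Z, sample V.
Evaluate M for each candidate:
  sample V: M = 2.39×10⁻³
  sample U: M = 1.66×10⁻³
  sample Z: M = 1.54×10⁻³
  sample B: M = 0.758×10⁻³
Sample V ranks first.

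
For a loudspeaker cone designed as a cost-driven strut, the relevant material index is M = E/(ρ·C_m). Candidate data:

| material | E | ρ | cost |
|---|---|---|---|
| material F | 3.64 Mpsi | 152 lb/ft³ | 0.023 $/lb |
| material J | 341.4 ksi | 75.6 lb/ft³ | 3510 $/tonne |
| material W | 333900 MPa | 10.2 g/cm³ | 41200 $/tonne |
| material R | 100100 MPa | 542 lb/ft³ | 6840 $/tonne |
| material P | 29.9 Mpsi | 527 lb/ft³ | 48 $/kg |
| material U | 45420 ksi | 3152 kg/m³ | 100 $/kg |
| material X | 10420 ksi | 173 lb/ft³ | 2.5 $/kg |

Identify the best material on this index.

material F

Putting every candidate on a common basis:
  material F: E = 25.10 GPa, ρ = 2435 kg/m³, cost = 0.05071 $/kg
  material J: E = 2.354 GPa, ρ = 1211 kg/m³, cost = 3.510 $/kg
  material W: E = 333.9 GPa, ρ = 10200 kg/m³, cost = 41.20 $/kg
  material R: E = 100.1 GPa, ρ = 8682 kg/m³, cost = 6.840 $/kg
  material P: E = 206.2 GPa, ρ = 8442 kg/m³, cost = 48.00 $/kg
  material U: E = 313.2 GPa, ρ = 3152 kg/m³, cost = 100.0 $/kg
  material X: E = 71.84 GPa, ρ = 2771 kg/m³, cost = 2.500 $/kg
  material F: M = 203 MN·m per $
  material X: M = 10.4 MN·m per $
  material R: M = 1.69 MN·m per $
  material U: M = 0.994 MN·m per $
  material W: M = 0.795 MN·m per $
  material J: M = 0.554 MN·m per $
  material P: M = 0.509 MN·m per $
Highest index: material F.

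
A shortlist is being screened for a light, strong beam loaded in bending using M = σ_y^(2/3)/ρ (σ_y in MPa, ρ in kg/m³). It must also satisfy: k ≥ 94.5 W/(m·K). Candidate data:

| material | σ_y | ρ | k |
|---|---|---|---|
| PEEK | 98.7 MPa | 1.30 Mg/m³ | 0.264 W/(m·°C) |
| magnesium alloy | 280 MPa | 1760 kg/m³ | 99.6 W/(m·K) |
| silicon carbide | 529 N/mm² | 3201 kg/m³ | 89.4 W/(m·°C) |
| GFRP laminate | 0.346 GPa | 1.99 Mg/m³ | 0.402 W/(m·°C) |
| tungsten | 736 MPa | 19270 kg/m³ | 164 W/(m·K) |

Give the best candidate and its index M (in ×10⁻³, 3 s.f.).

magnesium alloy, M = 24.3×10⁻³

Screen on constraints: k ≥ 94.5 W/(m·K). Survivors: magnesium alloy, tungsten.
Convert each candidate to consistent units, then evaluate M:
  magnesium alloy: σ_y = 280.0 MPa, ρ = 1760 kg/m³
  tungsten: σ_y = 736.0 MPa, ρ = 19270 kg/m³
  magnesium alloy: M = 24.3×10⁻³
  tungsten: M = 4.23×10⁻³
Magnesium alloy ranks first.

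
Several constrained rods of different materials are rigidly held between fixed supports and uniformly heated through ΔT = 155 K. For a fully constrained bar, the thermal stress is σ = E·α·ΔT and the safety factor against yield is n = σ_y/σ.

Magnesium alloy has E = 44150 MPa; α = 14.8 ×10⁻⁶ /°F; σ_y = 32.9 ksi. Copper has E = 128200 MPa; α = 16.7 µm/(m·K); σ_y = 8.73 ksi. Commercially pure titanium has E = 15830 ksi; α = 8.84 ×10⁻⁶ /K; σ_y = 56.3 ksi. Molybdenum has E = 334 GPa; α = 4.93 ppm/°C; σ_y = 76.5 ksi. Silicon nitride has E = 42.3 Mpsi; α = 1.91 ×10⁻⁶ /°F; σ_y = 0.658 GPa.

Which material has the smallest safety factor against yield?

Converting E to GPa, α to ×10⁻⁶/K, σ_y to MPa, then σ and n for each:
  magnesium alloy: E = 44.15, α = 26.6, σ_y = 226.8 → σ = 182 MPa, n = 1.24
  copper: E = 128.2, α = 16.7, σ_y = 60.19 → σ = 332 MPa, n = 0.181
  commercially pure titanium: E = 109.1, α = 8.84, σ_y = 388.2 → σ = 150 MPa, n = 2.60
  molybdenum: E = 334.0, α = 4.93, σ_y = 527.4 → σ = 255 MPa, n = 2.07
  silicon nitride: E = 291.6, α = 3.44, σ_y = 658.0 → σ = 155 MPa, n = 4.23
Smallest n: copper with n = 0.181.

copper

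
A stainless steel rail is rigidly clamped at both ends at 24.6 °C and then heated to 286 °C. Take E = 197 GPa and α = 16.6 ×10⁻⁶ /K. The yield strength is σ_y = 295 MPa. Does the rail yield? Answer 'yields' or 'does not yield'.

ΔT = 261.4 K. Constrained thermal stress σ = E·α·ΔT = 197.0×10³ MPa × 16.6×10⁻⁶ × 261.4 = 855 MPa (compressive).
Compare to σ_y = 295 MPa: σ ≥ σ_y, so it yields.

yields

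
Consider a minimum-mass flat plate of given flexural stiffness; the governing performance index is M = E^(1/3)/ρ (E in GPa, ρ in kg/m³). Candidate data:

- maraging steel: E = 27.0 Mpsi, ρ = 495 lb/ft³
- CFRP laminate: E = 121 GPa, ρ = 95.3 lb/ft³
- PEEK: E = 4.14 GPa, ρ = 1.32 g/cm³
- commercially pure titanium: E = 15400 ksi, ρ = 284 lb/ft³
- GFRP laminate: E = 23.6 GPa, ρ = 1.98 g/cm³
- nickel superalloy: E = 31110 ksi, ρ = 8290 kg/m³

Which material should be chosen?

CFRP laminate

After converting to SI:
  maraging steel: E = 186.2 GPa, ρ = 7929 kg/m³
  CFRP laminate: E = 121.0 GPa, ρ = 1527 kg/m³
  PEEK: E = 4.140 GPa, ρ = 1320 kg/m³
  commercially pure titanium: E = 106.2 GPa, ρ = 4549 kg/m³
  GFRP laminate: E = 23.60 GPa, ρ = 1980 kg/m³
  nickel superalloy: E = 214.5 GPa, ρ = 8290 kg/m³
  CFRP laminate: M = 3.24×10⁻³
  GFRP laminate: M = 1.45×10⁻³
  PEEK: M = 1.22×10⁻³
  commercially pure titanium: M = 1.04×10⁻³
  nickel superalloy: M = 0.722×10⁻³
  maraging steel: M = 0.720×10⁻³
CFRP laminate has the largest M.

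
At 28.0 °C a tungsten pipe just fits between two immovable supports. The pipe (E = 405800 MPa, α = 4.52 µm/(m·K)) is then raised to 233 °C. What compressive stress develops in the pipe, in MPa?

376 MPa

E = 405800 MPa = 405.8 GPa.
ΔT = 205.0 K. Constrained thermal stress σ = E·α·ΔT = 405.8×10³ MPa × 4.52×10⁻⁶ × 205.0 = 376 MPa (compressive).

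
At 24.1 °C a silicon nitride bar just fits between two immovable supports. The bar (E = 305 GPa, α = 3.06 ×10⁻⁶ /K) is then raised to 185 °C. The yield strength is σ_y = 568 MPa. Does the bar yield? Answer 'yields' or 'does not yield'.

does not yield

ΔT = 160.9 K. Constrained thermal stress σ = E·α·ΔT = 305.0×10³ MPa × 3.06×10⁻⁶ × 160.9 = 150 MPa (compressive).
Compare to σ_y = 568 MPa: σ < σ_y, so it does not yield.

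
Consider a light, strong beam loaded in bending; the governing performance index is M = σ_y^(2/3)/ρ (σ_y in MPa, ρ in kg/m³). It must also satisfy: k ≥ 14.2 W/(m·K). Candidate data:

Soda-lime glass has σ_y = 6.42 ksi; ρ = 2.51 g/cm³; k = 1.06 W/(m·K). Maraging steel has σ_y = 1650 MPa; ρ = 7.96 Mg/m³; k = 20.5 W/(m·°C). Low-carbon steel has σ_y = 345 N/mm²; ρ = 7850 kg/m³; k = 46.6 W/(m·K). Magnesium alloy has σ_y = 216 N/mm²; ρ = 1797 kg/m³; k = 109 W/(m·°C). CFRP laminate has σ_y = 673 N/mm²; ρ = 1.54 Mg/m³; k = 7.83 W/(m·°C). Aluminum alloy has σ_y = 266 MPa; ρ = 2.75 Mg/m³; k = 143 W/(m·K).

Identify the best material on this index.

magnesium alloy

Screen on constraints: k ≥ 14.2 W/(m·K). Survivors: maraging steel, low-carbon steel, magnesium alloy, aluminum alloy.
Putting every candidate on a common basis:
  maraging steel: σ_y = 1650 MPa, ρ = 7960 kg/m³
  low-carbon steel: σ_y = 345.0 MPa, ρ = 7850 kg/m³
  magnesium alloy: σ_y = 216.0 MPa, ρ = 1797 kg/m³
  aluminum alloy: σ_y = 266.0 MPa, ρ = 2750 kg/m³
  magnesium alloy: M = 20.0×10⁻³
  maraging steel: M = 17.5×10⁻³
  aluminum alloy: M = 15.0×10⁻³
  low-carbon steel: M = 6.27×10⁻³
Highest index: magnesium alloy.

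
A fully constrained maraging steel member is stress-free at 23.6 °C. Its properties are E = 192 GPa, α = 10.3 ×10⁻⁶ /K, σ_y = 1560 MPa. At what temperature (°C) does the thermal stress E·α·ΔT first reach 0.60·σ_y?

497 °C

E·α·ΔT = 936.0 MPa ⇒ ΔT = 936.0 / (192.0×10³ × 10.3×10⁻⁶) = 473.3 K.
T = 23.6 + 473.3 = 496.9 °C.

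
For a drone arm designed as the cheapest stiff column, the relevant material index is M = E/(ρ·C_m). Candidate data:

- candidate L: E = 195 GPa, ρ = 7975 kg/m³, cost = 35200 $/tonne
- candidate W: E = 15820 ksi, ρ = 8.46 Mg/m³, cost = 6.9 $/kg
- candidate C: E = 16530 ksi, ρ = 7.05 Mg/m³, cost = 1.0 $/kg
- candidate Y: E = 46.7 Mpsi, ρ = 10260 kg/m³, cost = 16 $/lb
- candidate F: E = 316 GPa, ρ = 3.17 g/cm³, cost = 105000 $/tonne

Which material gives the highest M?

Putting every candidate on a common basis:
  candidate L: E = 195.0 GPa, ρ = 7975 kg/m³, cost = 35.20 $/kg
  candidate W: E = 109.1 GPa, ρ = 8460 kg/m³, cost = 6.900 $/kg
  candidate C: E = 114.0 GPa, ρ = 7050 kg/m³, cost = 1.000 $/kg
  candidate Y: E = 322.0 GPa, ρ = 10260 kg/m³, cost = 35.27 $/kg
  candidate F: E = 316.0 GPa, ρ = 3170 kg/m³, cost = 105.0 $/kg
  candidate C: M = 16.2 MN·m per $
  candidate W: M = 1.87 MN·m per $
  candidate F: M = 0.949 MN·m per $
  candidate Y: M = 0.890 MN·m per $
  candidate L: M = 0.695 MN·m per $
The maximum is for candidate C.

candidate C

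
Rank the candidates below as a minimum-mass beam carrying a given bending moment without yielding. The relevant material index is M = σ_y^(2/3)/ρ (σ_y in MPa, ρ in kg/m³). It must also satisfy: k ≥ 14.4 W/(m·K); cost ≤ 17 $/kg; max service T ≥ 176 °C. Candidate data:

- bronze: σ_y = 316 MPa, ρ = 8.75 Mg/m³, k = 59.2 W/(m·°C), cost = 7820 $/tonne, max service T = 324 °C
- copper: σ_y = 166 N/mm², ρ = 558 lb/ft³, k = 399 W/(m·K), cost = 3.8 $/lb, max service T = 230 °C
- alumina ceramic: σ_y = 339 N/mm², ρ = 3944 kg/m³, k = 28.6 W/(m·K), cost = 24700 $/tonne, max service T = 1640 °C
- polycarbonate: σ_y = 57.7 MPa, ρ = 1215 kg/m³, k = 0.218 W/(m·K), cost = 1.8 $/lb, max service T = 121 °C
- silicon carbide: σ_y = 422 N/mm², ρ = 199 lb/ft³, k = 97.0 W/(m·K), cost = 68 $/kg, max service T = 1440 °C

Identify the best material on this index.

Screen on constraints: k ≥ 14.4 W/(m·K); cost ≤ 17 $/kg; max service T ≥ 176 °C. Survivors: bronze, copper.
Convert each candidate to consistent units, then evaluate M:
  bronze: σ_y = 316.0 MPa, ρ = 8750 kg/m³
  copper: σ_y = 166.0 MPa, ρ = 8938 kg/m³
  bronze: M = 5.30×10⁻³
  copper: M = 3.38×10⁻³
Bronze ranks first.

bronze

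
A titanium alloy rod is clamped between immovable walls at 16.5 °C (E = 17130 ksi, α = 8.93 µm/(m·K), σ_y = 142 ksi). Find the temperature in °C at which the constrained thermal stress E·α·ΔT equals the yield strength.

E = 17130 ksi = 118.1 GPa.
σ_y = 142 ksi = 979.1 MPa.
E·α·ΔT = 979.1 MPa ⇒ ΔT = 979.1 / (118.1×10³ × 8.93×10⁻⁶) = 928.3 K.
T = 16.5 + 928.3 = 944.8 °C.

945 °C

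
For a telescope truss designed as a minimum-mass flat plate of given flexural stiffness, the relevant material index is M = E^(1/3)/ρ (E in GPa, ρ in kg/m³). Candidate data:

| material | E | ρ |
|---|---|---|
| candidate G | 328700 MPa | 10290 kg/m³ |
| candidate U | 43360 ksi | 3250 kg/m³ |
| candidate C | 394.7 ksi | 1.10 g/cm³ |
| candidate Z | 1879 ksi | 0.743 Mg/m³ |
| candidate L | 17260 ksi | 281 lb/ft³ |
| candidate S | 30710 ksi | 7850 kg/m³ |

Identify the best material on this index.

candidate Z

After converting to SI:
  candidate G: E = 328.7 GPa, ρ = 10290 kg/m³
  candidate U: E = 299.0 GPa, ρ = 3250 kg/m³
  candidate C: E = 2.721 GPa, ρ = 1100 kg/m³
  candidate Z: E = 12.96 GPa, ρ = 743.0 kg/m³
  candidate L: E = 119.0 GPa, ρ = 4501 kg/m³
  candidate S: E = 211.7 GPa, ρ = 7850 kg/m³
  candidate Z: M = 3.16×10⁻³
  candidate U: M = 2.06×10⁻³
  candidate C: M = 1.27×10⁻³
  candidate L: M = 1.09×10⁻³
  candidate S: M = 0.759×10⁻³
  candidate G: M = 0.671×10⁻³
The maximum is for candidate Z.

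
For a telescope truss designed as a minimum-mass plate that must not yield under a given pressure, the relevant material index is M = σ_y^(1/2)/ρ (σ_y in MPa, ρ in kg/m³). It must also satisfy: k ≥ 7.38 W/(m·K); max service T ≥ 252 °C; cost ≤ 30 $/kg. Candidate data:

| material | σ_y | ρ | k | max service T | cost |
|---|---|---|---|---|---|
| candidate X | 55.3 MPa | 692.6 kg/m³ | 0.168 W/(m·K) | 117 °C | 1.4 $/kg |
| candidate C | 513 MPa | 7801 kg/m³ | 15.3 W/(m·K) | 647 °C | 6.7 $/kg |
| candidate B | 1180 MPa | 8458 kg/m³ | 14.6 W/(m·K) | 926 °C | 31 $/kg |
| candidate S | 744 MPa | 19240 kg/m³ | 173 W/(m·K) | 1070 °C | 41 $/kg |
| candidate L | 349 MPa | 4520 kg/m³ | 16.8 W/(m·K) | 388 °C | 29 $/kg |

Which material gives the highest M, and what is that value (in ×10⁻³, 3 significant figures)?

candidate L, M = 4.13×10⁻³

Screen on constraints: k ≥ 7.38 W/(m·K); max service T ≥ 252 °C; cost ≤ 30 $/kg. Survivors: candidate C, candidate L.
Evaluate M for each candidate:
  candidate L: M = 4.13×10⁻³
  candidate C: M = 2.90×10⁻³
Candidate L ranks first.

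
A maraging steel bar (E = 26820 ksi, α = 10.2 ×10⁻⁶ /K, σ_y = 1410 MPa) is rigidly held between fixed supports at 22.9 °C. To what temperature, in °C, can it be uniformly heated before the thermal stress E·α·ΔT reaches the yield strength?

770 °C

E = 26820 ksi = 184.9 GPa.
E·α·ΔT = 1410 MPa ⇒ ΔT = 1410 / (184.9×10³ × 10.2×10⁻⁶) = 747.6 K.
T = 22.9 + 747.6 = 770.5 °C.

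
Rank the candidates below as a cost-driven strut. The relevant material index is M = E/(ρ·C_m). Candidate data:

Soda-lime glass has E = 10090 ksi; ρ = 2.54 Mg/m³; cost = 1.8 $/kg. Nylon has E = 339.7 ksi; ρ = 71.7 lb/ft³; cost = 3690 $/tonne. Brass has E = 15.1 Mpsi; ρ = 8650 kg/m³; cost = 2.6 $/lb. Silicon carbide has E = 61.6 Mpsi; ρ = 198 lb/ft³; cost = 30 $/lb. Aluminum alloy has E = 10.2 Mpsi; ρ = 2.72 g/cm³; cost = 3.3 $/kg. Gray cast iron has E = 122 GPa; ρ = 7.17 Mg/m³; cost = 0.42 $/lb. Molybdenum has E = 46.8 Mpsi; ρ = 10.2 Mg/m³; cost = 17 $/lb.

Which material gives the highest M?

gray cast iron

Normalizing units and computing the index:
  soda-lime glass: E = 69.57 GPa, ρ = 2540 kg/m³, cost = 1.800 $/kg
  nylon: E = 2.342 GPa, ρ = 1149 kg/m³, cost = 3.690 $/kg
  brass: E = 104.1 GPa, ρ = 8650 kg/m³, cost = 5.732 $/kg
  silicon carbide: E = 424.7 GPa, ρ = 3172 kg/m³, cost = 66.14 $/kg
  aluminum alloy: E = 70.33 GPa, ρ = 2720 kg/m³, cost = 3.300 $/kg
  gray cast iron: E = 122.0 GPa, ρ = 7170 kg/m³, cost = 0.9259 $/kg
  molybdenum: E = 322.7 GPa, ρ = 10200 kg/m³, cost = 37.48 $/kg
  gray cast iron: M = 18.4 MN·m per $
  soda-lime glass: M = 15.2 MN·m per $
  aluminum alloy: M = 7.83 MN·m per $
  brass: M = 2.10 MN·m per $
  silicon carbide: M = 2.02 MN·m per $
  molybdenum: M = 0.844 MN·m per $
  nylon: M = 0.553 MN·m per $
The maximum is for gray cast iron.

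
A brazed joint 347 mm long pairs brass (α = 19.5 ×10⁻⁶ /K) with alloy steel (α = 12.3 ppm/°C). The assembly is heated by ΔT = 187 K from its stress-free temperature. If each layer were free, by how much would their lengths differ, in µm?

Δα = |19.5 − 12.3|×10⁻⁶/K = 7.20×10⁻⁶/K.
ΔL_mismatch = Δα·L·ΔT = 7.20×10⁻⁶ × 347.0 mm × 187.0 K = 467 µm.

467 µm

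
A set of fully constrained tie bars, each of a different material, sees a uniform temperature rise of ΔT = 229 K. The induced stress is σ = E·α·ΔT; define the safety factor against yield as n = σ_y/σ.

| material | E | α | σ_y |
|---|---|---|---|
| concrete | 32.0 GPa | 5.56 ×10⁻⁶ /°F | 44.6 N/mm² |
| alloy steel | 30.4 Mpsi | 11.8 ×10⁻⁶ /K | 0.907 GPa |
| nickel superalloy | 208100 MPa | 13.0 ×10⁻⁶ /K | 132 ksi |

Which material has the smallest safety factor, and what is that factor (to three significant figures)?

concrete, n = 0.608

Per material, after unit conversion:
  concrete: E = 32.00, α = 10.0, σ_y = 44.60 → σ = 73.3 MPa, n = 0.608
  alloy steel: E = 209.6, α = 11.8, σ_y = 907.0 → σ = 566 MPa, n = 1.60
  nickel superalloy: E = 208.1, α = 13.0, σ_y = 910.1 → σ = 620 MPa, n = 1.47
Concrete has the lowest safety factor, n = 0.608.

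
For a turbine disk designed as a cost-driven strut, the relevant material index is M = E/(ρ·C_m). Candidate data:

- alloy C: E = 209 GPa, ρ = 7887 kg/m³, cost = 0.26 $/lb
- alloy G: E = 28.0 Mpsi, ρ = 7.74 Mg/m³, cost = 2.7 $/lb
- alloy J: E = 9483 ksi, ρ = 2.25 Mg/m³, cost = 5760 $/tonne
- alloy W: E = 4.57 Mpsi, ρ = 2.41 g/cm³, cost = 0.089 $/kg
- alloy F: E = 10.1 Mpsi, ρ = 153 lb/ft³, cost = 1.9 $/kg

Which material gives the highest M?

Normalizing units and computing the index:
  alloy C: E = 209.0 GPa, ρ = 7887 kg/m³, cost = 0.5732 $/kg
  alloy G: E = 193.1 GPa, ρ = 7740 kg/m³, cost = 5.952 $/kg
  alloy J: E = 65.38 GPa, ρ = 2250 kg/m³, cost = 5.760 $/kg
  alloy W: E = 31.51 GPa, ρ = 2410 kg/m³, cost = 0.08900 $/kg
  alloy F: E = 69.64 GPa, ρ = 2451 kg/m³, cost = 1.900 $/kg
  alloy W: M = 147 MN·m per $
  alloy C: M = 46.2 MN·m per $
  alloy F: M = 15.0 MN·m per $
  alloy J: M = 5.04 MN·m per $
  alloy G: M = 4.19 MN·m per $
Alloy W ranks first.

alloy W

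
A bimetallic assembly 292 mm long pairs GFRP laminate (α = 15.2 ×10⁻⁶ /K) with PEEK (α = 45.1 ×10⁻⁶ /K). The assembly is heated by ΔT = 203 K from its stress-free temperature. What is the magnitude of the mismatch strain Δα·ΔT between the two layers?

6.07×10⁻³

Δα = |15.2 − 45.1|×10⁻⁶/K = 29.9×10⁻⁶/K.
Mismatch strain = Δα·ΔT = 29.9×10⁻⁶ × 203.0 = 6.07×10⁻³.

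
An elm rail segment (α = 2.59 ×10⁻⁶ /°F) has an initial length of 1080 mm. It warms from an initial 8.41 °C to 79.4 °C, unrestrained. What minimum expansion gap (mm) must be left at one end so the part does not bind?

Convert α: 2.59×10⁻⁶/°F × (9/5) = 4.66×10⁻⁶/K.
ΔT = 79.4 − 8.41 = 70.99 K.
ΔL = α·L₀·ΔT = 4.66×10⁻⁶ × 1080 mm × 70.99 K = 0.357 mm.

0.357 mm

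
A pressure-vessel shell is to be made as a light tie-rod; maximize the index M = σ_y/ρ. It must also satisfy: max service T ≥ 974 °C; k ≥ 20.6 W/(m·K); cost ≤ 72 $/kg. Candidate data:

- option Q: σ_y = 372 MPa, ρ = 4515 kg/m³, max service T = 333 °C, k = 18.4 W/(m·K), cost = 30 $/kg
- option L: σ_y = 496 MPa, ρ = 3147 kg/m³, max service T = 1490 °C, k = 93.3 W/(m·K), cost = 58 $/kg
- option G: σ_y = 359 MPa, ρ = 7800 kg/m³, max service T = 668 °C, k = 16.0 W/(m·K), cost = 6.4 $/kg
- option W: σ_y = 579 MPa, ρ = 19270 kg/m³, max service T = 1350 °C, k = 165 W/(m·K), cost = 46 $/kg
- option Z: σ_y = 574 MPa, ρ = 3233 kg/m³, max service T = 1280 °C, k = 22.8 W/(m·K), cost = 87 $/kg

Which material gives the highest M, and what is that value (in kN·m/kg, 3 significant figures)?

Screen on constraints: max service T ≥ 974 °C; k ≥ 20.6 W/(m·K); cost ≤ 72 $/kg. Survivors: option L, option W.
Per-candidate index values:
  option L: M = 158 kN·m/kg
  option W: M = 30.0 kN·m/kg
Option L ranks first.

option L, M = 158 kN·m/kg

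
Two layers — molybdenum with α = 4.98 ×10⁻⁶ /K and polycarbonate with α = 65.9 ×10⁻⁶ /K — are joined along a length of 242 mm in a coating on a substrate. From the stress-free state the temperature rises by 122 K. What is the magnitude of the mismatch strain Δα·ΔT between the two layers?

Δα = |4.98 − 65.9|×10⁻⁶/K = 60.9×10⁻⁶/K.
Mismatch strain = Δα·ΔT = 60.9×10⁻⁶ × 122.0 = 7.43×10⁻³.

7.43×10⁻³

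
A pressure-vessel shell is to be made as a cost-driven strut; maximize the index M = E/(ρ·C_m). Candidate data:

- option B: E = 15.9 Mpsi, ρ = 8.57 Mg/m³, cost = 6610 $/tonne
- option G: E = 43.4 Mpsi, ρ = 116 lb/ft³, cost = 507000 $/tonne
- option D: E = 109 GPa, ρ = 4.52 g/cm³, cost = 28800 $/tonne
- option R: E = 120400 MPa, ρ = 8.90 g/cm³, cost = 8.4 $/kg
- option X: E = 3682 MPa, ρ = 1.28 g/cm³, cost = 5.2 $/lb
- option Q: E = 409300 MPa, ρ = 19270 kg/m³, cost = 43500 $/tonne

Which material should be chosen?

After converting to SI:
  option B: E = 109.6 GPa, ρ = 8570 kg/m³, cost = 6.610 $/kg
  option G: E = 299.2 GPa, ρ = 1858 kg/m³, cost = 507.0 $/kg
  option D: E = 109.0 GPa, ρ = 4520 kg/m³, cost = 28.80 $/kg
  option R: E = 120.4 GPa, ρ = 8900 kg/m³, cost = 8.400 $/kg
  option X: E = 3.682 GPa, ρ = 1280 kg/m³, cost = 11.46 $/kg
  option Q: E = 409.3 GPa, ρ = 19270 kg/m³, cost = 43.50 $/kg
  option B: M = 1.94 MN·m per $
  option R: M = 1.61 MN·m per $
  option D: M = 0.837 MN·m per $
  option Q: M = 0.488 MN·m per $
  option G: M = 0.318 MN·m per $
  option X: M = 0.251 MN·m per $
Option B ranks first.

option B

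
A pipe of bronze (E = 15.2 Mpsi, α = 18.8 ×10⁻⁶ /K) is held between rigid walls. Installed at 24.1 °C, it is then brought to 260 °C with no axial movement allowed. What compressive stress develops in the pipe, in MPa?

E = 15.2 Mpsi = 104.8 GPa.
ΔT = 235.9 K. Constrained thermal stress σ = E·α·ΔT = 104.8×10³ MPa × 18.8×10⁻⁶ × 235.9 = 465 MPa (compressive).

465 MPa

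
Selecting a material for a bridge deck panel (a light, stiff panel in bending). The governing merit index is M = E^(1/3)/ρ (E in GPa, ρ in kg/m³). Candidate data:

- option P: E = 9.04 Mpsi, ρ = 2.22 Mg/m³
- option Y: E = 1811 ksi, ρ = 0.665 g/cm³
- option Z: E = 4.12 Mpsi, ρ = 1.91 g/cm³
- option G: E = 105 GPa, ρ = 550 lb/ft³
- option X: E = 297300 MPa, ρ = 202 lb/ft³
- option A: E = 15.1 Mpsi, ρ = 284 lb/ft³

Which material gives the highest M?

In SI units:
  option P: E = 62.33 GPa, ρ = 2220 kg/m³
  option Y: E = 12.49 GPa, ρ = 665.0 kg/m³
  option Z: E = 28.41 GPa, ρ = 1910 kg/m³
  option G: E = 105.0 GPa, ρ = 8810 kg/m³
  option X: E = 297.3 GPa, ρ = 3236 kg/m³
  option A: E = 104.1 GPa, ρ = 4549 kg/m³
  option Y: M = 3.49×10⁻³
  option X: M = 2.06×10⁻³
  option P: M = 1.79×10⁻³
  option Z: M = 1.60×10⁻³
  option A: M = 1.03×10⁻³
  option G: M = 0.535×10⁻³
Option Y ranks first.

option Y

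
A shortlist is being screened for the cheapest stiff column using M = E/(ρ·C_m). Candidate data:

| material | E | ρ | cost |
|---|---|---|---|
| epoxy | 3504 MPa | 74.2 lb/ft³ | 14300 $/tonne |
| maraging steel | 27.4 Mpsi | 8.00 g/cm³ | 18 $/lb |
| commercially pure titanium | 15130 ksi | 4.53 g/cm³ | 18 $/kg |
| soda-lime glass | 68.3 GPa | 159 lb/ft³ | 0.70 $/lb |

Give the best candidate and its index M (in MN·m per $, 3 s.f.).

soda-lime glass, M = 17.4 MN·m per $

After converting to SI:
  epoxy: E = 3.504 GPa, ρ = 1189 kg/m³, cost = 14.30 $/kg
  maraging steel: E = 188.9 GPa, ρ = 8000 kg/m³, cost = 39.68 $/kg
  commercially pure titanium: E = 104.3 GPa, ρ = 4530 kg/m³, cost = 18.00 $/kg
  soda-lime glass: E = 68.30 GPa, ρ = 2547 kg/m³, cost = 1.543 $/kg
  soda-lime glass: M = 17.4 MN·m per $
  commercially pure titanium: M = 1.28 MN·m per $
  maraging steel: M = 0.595 MN·m per $
  epoxy: M = 0.206 MN·m per $
The maximum is for soda-lime glass.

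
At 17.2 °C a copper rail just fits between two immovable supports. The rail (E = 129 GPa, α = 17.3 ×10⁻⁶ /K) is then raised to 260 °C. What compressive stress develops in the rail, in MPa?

542 MPa

ΔT = 242.8 K. Constrained thermal stress σ = E·α·ΔT = 129.0×10³ MPa × 17.3×10⁻⁶ × 242.8 = 542 MPa (compressive).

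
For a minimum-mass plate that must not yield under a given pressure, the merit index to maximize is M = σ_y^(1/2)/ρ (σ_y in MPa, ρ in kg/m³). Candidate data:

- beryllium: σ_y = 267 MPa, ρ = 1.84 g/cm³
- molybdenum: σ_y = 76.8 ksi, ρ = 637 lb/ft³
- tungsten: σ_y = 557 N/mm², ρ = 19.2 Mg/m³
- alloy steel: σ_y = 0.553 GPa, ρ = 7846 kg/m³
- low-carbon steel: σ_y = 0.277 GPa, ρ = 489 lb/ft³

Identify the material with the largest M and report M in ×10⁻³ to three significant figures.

Convert each candidate to consistent units, then evaluate M:
  beryllium: σ_y = 267.0 MPa, ρ = 1840 kg/m³
  molybdenum: σ_y = 529.5 MPa, ρ = 10200 kg/m³
  tungsten: σ_y = 557.0 MPa, ρ = 19200 kg/m³
  alloy steel: σ_y = 553.0 MPa, ρ = 7846 kg/m³
  low-carbon steel: σ_y = 277.0 MPa, ρ = 7833 kg/m³
  beryllium: M = 8.88×10⁻³
  alloy steel: M = 3.00×10⁻³
  molybdenum: M = 2.26×10⁻³
  low-carbon steel: M = 2.12×10⁻³
  tungsten: M = 1.23×10⁻³
Highest index: beryllium.

beryllium, M = 8.88×10⁻³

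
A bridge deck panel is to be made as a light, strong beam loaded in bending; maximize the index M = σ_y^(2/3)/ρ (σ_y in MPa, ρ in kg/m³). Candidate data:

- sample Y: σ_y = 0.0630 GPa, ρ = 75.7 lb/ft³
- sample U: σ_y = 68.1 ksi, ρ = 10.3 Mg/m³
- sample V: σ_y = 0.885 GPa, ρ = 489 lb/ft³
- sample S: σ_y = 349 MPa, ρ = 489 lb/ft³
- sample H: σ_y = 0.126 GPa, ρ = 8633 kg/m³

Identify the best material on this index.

sample Y

Putting every candidate on a common basis:
  sample Y: σ_y = 63.00 MPa, ρ = 1213 kg/m³
  sample U: σ_y = 469.5 MPa, ρ = 10300 kg/m³
  sample V: σ_y = 885.0 MPa, ρ = 7833 kg/m³
  sample S: σ_y = 349.0 MPa, ρ = 7833 kg/m³
  sample H: σ_y = 126.0 MPa, ρ = 8633 kg/m³
  sample Y: M = 13.1×10⁻³
  sample V: M = 11.8×10⁻³
  sample S: M = 6.33×10⁻³
  sample U: M = 5.87×10⁻³
  sample H: M = 2.91×10⁻³
The maximum is for sample Y.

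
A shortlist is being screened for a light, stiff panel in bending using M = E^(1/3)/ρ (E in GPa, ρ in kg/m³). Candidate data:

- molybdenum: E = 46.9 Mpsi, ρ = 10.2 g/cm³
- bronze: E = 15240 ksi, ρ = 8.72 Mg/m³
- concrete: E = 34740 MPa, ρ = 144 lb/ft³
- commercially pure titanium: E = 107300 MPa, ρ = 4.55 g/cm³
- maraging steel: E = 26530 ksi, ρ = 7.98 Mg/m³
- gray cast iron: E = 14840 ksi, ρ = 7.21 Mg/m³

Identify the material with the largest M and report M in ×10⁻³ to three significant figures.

concrete, M = 1.41×10⁻³

After converting to SI:
  molybdenum: E = 323.4 GPa, ρ = 10200 kg/m³
  bronze: E = 105.1 GPa, ρ = 8720 kg/m³
  concrete: E = 34.74 GPa, ρ = 2307 kg/m³
  commercially pure titanium: E = 107.3 GPa, ρ = 4550 kg/m³
  maraging steel: E = 182.9 GPa, ρ = 7980 kg/m³
  gray cast iron: E = 102.3 GPa, ρ = 7210 kg/m³
  concrete: M = 1.41×10⁻³
  commercially pure titanium: M = 1.04×10⁻³
  maraging steel: M = 0.711×10⁻³
  molybdenum: M = 0.673×10⁻³
  gray cast iron: M = 0.649×10⁻³
  bronze: M = 0.541×10⁻³
The maximum is for concrete.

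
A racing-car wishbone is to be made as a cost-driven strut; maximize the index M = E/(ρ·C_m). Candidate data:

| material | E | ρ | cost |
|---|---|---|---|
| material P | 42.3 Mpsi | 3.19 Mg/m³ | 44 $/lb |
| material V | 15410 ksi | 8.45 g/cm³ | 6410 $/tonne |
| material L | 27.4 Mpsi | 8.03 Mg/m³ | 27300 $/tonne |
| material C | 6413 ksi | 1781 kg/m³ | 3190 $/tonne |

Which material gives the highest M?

Convert each candidate to consistent units, then evaluate M:
  material P: E = 291.6 GPa, ρ = 3190 kg/m³, cost = 97.00 $/kg
  material V: E = 106.2 GPa, ρ = 8450 kg/m³, cost = 6.410 $/kg
  material L: E = 188.9 GPa, ρ = 8030 kg/m³, cost = 27.30 $/kg
  material C: E = 44.22 GPa, ρ = 1781 kg/m³, cost = 3.190 $/kg
  material C: M = 7.78 MN·m per $
  material V: M = 1.96 MN·m per $
  material P: M = 0.943 MN·m per $
  material L: M = 0.862 MN·m per $
Highest index: material C.

material C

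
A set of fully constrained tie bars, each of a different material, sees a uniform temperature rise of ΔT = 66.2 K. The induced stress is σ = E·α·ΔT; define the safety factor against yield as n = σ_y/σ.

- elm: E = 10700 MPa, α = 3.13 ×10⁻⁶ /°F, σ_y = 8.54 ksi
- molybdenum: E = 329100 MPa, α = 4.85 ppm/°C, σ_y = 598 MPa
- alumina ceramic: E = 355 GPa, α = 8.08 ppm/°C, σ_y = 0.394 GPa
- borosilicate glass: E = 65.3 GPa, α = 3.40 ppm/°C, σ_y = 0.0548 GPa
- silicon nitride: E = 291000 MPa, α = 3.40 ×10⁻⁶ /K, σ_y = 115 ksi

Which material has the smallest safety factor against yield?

In consistent units (E in GPa, α in ×10⁻⁶/K, σ_y in MPa):
  elm: E = 10.70, α = 5.63, σ_y = 58.88 → σ = 3.99 MPa, n = 14.8
  molybdenum: E = 329.1, α = 4.85, σ_y = 598.0 → σ = 106 MPa, n = 5.66
  alumina ceramic: E = 355.0, α = 8.08, σ_y = 394.0 → σ = 190 MPa, n = 2.07
  borosilicate glass: E = 65.30, α = 3.40, σ_y = 54.80 → σ = 14.7 MPa, n = 3.73
  silicon nitride: E = 291.0, α = 3.40, σ_y = 792.9 → σ = 65.5 MPa, n = 12.1
The minimum is alumina ceramic at n = 2.07.

alumina ceramic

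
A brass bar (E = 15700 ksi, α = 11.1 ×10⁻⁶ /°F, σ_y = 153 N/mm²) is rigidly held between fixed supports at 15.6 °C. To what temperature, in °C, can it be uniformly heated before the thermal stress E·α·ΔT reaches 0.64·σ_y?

60.9 °C

E = 15700 ksi = 108.2 GPa.
α = 11.1×10⁻⁶/°F × 9/5 = 20.0×10⁻⁶/K.
σ_y = 153 N/mm² = 153.0 MPa.
E·α·ΔT = 97.92 MPa ⇒ ΔT = 97.92 / (108.2×10³ × 20.0×10⁻⁶) = 45.27 K.
T = 15.6 + 45.27 = 60.87 °C.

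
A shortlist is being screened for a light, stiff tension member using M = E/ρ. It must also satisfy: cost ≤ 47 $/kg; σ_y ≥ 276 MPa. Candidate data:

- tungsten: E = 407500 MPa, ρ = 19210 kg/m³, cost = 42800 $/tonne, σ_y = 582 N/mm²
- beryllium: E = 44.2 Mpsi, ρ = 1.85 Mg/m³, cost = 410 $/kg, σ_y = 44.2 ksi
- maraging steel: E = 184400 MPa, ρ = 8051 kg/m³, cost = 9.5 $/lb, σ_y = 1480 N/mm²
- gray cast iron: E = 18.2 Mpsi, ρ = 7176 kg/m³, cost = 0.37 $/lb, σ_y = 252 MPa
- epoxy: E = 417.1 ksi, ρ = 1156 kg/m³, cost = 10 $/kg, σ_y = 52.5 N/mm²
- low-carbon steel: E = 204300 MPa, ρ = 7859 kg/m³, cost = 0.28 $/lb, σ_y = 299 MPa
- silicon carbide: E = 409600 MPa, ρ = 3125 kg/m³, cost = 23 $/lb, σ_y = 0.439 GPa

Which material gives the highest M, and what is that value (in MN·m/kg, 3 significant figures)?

Screen on constraints: cost ≤ 47 $/kg; σ_y ≥ 276 MPa. Survivors: tungsten, maraging steel, low-carbon steel.
In SI units:
  tungsten: E = 407.5 GPa, ρ = 19210 kg/m³
  maraging steel: E = 184.4 GPa, ρ = 8051 kg/m³
  low-carbon steel: E = 204.3 GPa, ρ = 7859 kg/m³
  low-carbon steel: M = 26.0 MN·m/kg
  maraging steel: M = 22.9 MN·m/kg
  tungsten: M = 21.2 MN·m/kg
Low-carbon steel ranks first.

low-carbon steel, M = 26.0 MN·m/kg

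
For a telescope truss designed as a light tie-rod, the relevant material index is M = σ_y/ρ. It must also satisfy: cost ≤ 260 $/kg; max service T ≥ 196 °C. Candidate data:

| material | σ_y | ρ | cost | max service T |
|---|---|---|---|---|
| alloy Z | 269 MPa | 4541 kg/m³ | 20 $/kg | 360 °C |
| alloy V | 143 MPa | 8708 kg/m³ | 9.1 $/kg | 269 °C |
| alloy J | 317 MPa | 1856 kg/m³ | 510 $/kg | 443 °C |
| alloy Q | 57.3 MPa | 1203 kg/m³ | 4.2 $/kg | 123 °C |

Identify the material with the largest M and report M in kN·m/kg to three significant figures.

alloy Z, M = 59.2 kN·m/kg

Screen on constraints: cost ≤ 260 $/kg; max service T ≥ 196 °C. Survivors: alloy Z, alloy V.
Evaluate M for each candidate:
  alloy Z: M = 59.2 kN·m/kg
  alloy V: M = 16.4 kN·m/kg
The maximum is for alloy Z.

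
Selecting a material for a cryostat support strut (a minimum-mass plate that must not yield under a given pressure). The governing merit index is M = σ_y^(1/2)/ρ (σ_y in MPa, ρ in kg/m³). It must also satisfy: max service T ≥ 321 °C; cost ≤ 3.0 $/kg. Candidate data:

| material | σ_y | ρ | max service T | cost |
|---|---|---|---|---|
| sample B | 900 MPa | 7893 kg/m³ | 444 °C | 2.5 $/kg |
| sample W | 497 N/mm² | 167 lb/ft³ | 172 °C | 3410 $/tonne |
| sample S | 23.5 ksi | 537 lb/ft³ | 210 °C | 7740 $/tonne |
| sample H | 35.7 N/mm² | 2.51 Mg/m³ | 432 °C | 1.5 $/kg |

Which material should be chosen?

sample B

Screen on constraints: max service T ≥ 321 °C; cost ≤ 3.0 $/kg. Survivors: sample B, sample H.
After converting to SI:
  sample B: σ_y = 900.0 MPa, ρ = 7893 kg/m³
  sample H: σ_y = 35.70 MPa, ρ = 2510 kg/m³
  sample B: M = 3.80×10⁻³
  sample H: M = 2.38×10⁻³
Sample B ranks first.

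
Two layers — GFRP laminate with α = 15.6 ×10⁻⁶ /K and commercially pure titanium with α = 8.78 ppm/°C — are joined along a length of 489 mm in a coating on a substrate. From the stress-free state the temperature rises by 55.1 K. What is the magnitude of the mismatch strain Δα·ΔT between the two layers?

3.76×10⁻⁴

Δα = |15.6 − 8.78|×10⁻⁶/K = 6.82×10⁻⁶/K.
Mismatch strain = Δα·ΔT = 6.82×10⁻⁶ × 55.1 = 3.76×10⁻⁴.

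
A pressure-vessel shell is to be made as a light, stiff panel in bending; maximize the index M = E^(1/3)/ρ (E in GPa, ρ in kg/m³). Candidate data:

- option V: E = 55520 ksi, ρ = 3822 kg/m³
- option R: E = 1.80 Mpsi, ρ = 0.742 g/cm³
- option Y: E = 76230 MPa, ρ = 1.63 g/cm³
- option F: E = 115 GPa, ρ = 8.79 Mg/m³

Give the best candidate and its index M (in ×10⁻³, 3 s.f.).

In SI units:
  option V: E = 382.8 GPa, ρ = 3822 kg/m³
  option R: E = 12.41 GPa, ρ = 742.0 kg/m³
  option Y: E = 76.23 GPa, ρ = 1630 kg/m³
  option F: E = 115.0 GPa, ρ = 8790 kg/m³
  option R: M = 3.12×10⁻³
  option Y: M = 2.60×10⁻³
  option V: M = 1.90×10⁻³
  option F: M = 0.553×10⁻³
Option R ranks first.

option R, M = 3.12×10⁻³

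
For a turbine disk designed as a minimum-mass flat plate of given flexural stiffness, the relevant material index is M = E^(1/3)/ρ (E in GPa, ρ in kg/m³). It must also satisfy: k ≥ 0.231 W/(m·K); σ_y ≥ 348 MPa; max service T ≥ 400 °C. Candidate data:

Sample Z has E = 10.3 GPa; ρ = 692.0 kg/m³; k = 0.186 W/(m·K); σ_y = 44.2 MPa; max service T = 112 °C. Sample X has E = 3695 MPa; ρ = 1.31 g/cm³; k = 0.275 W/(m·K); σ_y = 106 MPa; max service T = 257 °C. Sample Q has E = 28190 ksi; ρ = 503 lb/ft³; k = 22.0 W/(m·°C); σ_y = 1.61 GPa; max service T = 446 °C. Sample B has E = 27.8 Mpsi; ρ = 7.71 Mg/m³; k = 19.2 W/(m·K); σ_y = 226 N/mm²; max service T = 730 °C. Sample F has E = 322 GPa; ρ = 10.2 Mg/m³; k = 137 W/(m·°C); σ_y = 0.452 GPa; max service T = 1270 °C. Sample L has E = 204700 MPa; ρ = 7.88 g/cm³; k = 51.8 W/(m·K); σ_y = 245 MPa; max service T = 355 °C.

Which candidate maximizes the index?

Screen on constraints: k ≥ 0.231 W/(m·K); σ_y ≥ 348 MPa; max service T ≥ 400 °C. Survivors: sample Q, sample F.
After converting to SI:
  sample Q: E = 194.4 GPa, ρ = 8057 kg/m³
  sample F: E = 322.0 GPa, ρ = 10200 kg/m³
  sample Q: M = 0.719×10⁻³
  sample F: M = 0.672×10⁻³
The maximum is for sample Q.

sample Q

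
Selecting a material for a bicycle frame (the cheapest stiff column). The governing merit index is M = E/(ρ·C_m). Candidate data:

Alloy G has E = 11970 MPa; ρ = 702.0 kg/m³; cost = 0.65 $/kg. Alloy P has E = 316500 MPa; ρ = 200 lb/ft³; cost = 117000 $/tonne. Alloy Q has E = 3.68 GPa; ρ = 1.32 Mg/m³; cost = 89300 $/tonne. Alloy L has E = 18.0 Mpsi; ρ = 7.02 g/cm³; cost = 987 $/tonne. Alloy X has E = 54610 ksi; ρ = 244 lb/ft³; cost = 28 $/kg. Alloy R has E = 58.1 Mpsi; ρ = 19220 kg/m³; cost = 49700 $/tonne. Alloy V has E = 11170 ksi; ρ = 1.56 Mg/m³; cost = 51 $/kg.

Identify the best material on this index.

alloy G

Putting every candidate on a common basis:
  alloy G: E = 11.97 GPa, ρ = 702.0 kg/m³, cost = 0.6500 $/kg
  alloy P: E = 316.5 GPa, ρ = 3204 kg/m³, cost = 117.0 $/kg
  alloy Q: E = 3.680 GPa, ρ = 1320 kg/m³, cost = 89.30 $/kg
  alloy L: E = 124.1 GPa, ρ = 7020 kg/m³, cost = 0.9870 $/kg
  alloy X: E = 376.5 GPa, ρ = 3909 kg/m³, cost = 28.00 $/kg
  alloy R: E = 400.6 GPa, ρ = 19220 kg/m³, cost = 49.70 $/kg
  alloy V: E = 77.01 GPa, ρ = 1560 kg/m³, cost = 51.00 $/kg
  alloy G: M = 26.2 MN·m per $
  alloy L: M = 17.9 MN·m per $
  alloy X: M = 3.44 MN·m per $
  alloy V: M = 0.968 MN·m per $
  alloy P: M = 0.844 MN·m per $
  alloy R: M = 0.419 MN·m per $
  alloy Q: M = 0.0312 MN·m per $
The maximum is for alloy G.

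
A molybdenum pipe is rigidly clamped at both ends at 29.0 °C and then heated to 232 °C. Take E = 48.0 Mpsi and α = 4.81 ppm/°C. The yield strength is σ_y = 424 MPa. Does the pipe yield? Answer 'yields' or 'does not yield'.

does not yield

E = 48.0 Mpsi = 330.9 GPa.
ΔT = 203.0 K. Constrained thermal stress σ = E·α·ΔT = 330.9×10³ MPa × 4.81×10⁻⁶ × 203.0 = 323 MPa (compressive).
Compare to σ_y = 424 MPa: σ < σ_y, so it does not yield.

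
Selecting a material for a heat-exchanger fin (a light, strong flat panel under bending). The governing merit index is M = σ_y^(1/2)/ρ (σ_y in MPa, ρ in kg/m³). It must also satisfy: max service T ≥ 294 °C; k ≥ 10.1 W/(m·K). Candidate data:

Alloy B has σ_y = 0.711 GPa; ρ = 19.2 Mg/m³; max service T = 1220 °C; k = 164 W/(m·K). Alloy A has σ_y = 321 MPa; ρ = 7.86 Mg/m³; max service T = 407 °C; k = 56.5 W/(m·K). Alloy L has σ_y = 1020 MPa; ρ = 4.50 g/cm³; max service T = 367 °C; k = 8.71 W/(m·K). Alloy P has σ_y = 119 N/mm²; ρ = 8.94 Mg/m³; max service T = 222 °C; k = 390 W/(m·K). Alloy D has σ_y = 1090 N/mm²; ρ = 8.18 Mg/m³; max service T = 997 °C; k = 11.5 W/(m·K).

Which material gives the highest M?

alloy D

Screen on constraints: max service T ≥ 294 °C; k ≥ 10.1 W/(m·K). Survivors: alloy B, alloy A, alloy D.
In SI units:
  alloy B: σ_y = 711.0 MPa, ρ = 19200 kg/m³
  alloy A: σ_y = 321.0 MPa, ρ = 7860 kg/m³
  alloy D: σ_y = 1090 MPa, ρ = 8180 kg/m³
  alloy D: M = 4.04×10⁻³
  alloy A: M = 2.28×10⁻³
  alloy B: M = 1.39×10⁻³
Alloy D ranks first.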